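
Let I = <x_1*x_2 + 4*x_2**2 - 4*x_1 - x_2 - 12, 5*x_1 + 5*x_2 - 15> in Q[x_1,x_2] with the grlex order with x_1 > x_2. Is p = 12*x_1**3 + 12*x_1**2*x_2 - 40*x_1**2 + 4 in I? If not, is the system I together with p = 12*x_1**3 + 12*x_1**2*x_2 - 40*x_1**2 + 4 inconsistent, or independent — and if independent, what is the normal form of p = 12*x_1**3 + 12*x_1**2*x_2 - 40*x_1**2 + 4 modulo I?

12*x_1**3 + 12*x_1**2*x_2 - 40*x_1**2 + 4 is independent of I; its normal form modulo I is 32*x_2 - 64.

First compute the reduced Gröbner basis of I by Buchberger's algorithm.
f_1 = x_1*x_2 + 4*x_2**2 - 4*x_1 - x_2 - 12, LT = x_1*x_2.
f_2 = 5*x_1 + 5*x_2 - 15, LT = x_1.

S(f_1,f_2): lcm = x_1*x_2. S = 3*x_2**2 - 4*x_1 + 2*x_2 - 12.
  leading term x_2**2: no divisor's leading term divides it; move 3*x_2**2 to the remainder.
  leading term x_1: subtract (-4/5)·f_2 from -4*x_1 + 2*x_2 - 12 → 6*x_2 - 24
  leading term x_2: no divisor's leading term divides it; move 6*x_2 to the remainder.
  leading term 1: no divisor's leading term divides it; move -24 to the remainder.
  remainder 3*x_2**2 + 6*x_2 - 24 ≠ 0; add h_3 = 3*x_2**2 + 6*x_2 - 24 to the basis.

The other S-polynomials (S(f_1,h_3), S(f_2,h_3)) all reduce to 0 modulo the current basis, so we have a Gröbner basis.
Inter-reduce: drop elements whose leading term is divisible by another's, tail-reduce, and make monic.
Reduced Gröbner basis: {x_2**2 + 2*x_2 - 8, x_1 + x_2 - 3}.
Label its elements g_1 = x_2**2 + 2*x_2 - 8, g_2 = x_1 + x_2 - 3.

Reduce p = 12*x_1**3 + 12*x_1**2*x_2 - 40*x_1**2 + 4 modulo G:
  leading term x_1**3: subtract (12*x_1**2)·g_2 from 12*x_1**3 + 12*x_1**2*x_2 - 40*x_1**2 + 4 → -4*x_1**2 + 4
  leading term x_1**2: subtract (-4*x_1)·g_2 from -4*x_1**2 + 4 → 4*x_1*x_2 - 12*x_1 + 4
  leading term x_1*x_2: subtract (4*x_2)·g_2 from 4*x_1*x_2 - 12*x_1 + 4 → -4*x_2**2 - 12*x_1 + 12*x_2 + 4
  leading term x_2**2: subtract (-4)·g_1 from -4*x_2**2 - 12*x_1 + 12*x_2 + 4 → -12*x_1 + 20*x_2 - 28
  leading term x_1: subtract (-12)·g_2 from -12*x_1 + 20*x_2 - 28 → 32*x_2 - 64
  leading term x_2: no divisor's leading term divides it; move 32*x_2 to the remainder.
  leading term 1: no divisor's leading term divides it; move -64 to the remainder.
  normal form = 32*x_2 - 64.
The normal form is nonzero, so p ∉ I. Since p minus its normal form lies in I, I + (p) = I + (r) where r = 32*x_2 - 64; decide whether this ideal is the whole ring.
Run Buchberger on G together with r (pairs among the g_i already reduce to 0 since G is a Gröbner basis):
g_1 = x_2**2 + 2*x_2 - 8, LT = x_2**2.
g_2 = x_1 + x_2 - 3, LT = x_1.
r = 32*x_2 - 64, LT = x_2.

The S-polynomials (S(g_1,g_2), S(g_1,r), S(g_2,r)) all reduce to 0 modulo the current basis, so we have a Gröbner basis.
Inter-reduce: drop elements whose leading term is divisible by another's, tail-reduce, and make monic.
Reduced Gröbner basis: {x_1 - 1, x_2 - 2}.
The reduced Gröbner basis of I + (p) is {x_1 - 1, x_2 - 2} ≠ {1}, a proper ideal, so the enlarged system stays consistent: p is independent of I, with normal form 32*x_2 - 64.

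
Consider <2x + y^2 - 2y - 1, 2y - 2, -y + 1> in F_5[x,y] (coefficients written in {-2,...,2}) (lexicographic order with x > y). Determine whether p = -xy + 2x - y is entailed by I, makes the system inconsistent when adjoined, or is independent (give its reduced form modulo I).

-xy + 2x - y lies in I (it reduces to 0).

First compute the reduced Gröbner basis of I by Buchberger's algorithm.
f_1 = 2x + y^2 - 2y - 1, LT = x.
f_2 = 2y - 2, LT = y.
f_3 = -y + 1, LT = y.

The S-polynomials (S(f_1,f_2), S(f_1,f_3), S(f_2,f_3)) all reduce to 0 modulo the current basis, so we have a Gröbner basis.
Inter-reduce: drop elements whose leading term is divisible by another's, tail-reduce, and make monic.
Reduced Gröbner basis: {x - 1, y - 1}.
Label its elements g_1 = x - 1, g_2 = y - 1.

Reduce p = -xy + 2x - y modulo G:
  leading term xy: subtract (-y)·g_1 from -xy + 2x - y → 2x - 2y
  leading term x: subtract (2)·g_1 from 2x - 2y → -2y + 2
  leading term y: subtract (-2)·g_2 from -2y + 2 → 0
  normal form = 0.
Since the normal form is 0, p ∈ I.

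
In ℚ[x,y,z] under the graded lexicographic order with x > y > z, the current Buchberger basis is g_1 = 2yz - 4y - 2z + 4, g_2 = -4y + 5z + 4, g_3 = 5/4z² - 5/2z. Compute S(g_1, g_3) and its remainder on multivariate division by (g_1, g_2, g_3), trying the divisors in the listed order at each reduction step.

S(g_1, g_3) = -z² + 2z; remainder on division = 0.

lcm(LM(g_1), LM(g_3)) = yz².
S = (lcm/LT(g_1))·g_1 − (lcm/LT(g_3))·g_3 = -z² + 2z.
Reduce S modulo (g_1, g_2, g_3) in that order:
  leading term z²: subtract (-⅘)·g_3 from -z² + 2z → 0
The remainder is 0, so this S-polynomial contributes no new basis element.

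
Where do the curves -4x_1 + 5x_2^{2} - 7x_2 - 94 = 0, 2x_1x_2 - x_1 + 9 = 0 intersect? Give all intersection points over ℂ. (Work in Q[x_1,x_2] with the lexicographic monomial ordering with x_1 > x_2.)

{(-1, 5), (-9*sqrt(2001)/32 - 369/32, -31/20 + sqrt(2001)/20), (-369/32 + 9*sqrt(2001)/32, -sqrt(2001)/20 - 31/20)}

Compute a lex Gröbner basis by Buchberger's algorithm.
f_1 = -4x_1 + 5x_2^{2} - 7x_2 - 94, LT = x_1.
f_2 = 2x_1x_2 - x_1 + 9, LT = x_1x_2.

S(f_1,f_2): lcm = x_1x_2. S = \tfrac{1}{2}x_1 - \tfrac{5}{4}x_2^{3} + \tfrac{7}{4}x_2^{2} + \tfrac{47}{2}x_2 - \tfrac{9}{2}.
  reduce S modulo (f_1, f_2):
  remainder -\tfrac{5}{4}x_2^{3} + \tfrac{19}{8}x_2^{2} + \tfrac{181}{8}x_2 - \tfrac{65}{4} ≠ 0; add h_3 = -\tfrac{5}{4}x_2^{3} + \tfrac{19}{8}x_2^{2} + \tfrac{181}{8}x_2 - \tfrac{65}{4} to the basis.

The other S-polynomials (S(f_1,h_3), S(f_2,h_3)) all reduce to 0 modulo the current basis, so we have a Gröbner basis.
Inter-reduce: drop elements whose leading term is divisible by another's, tail-reduce, and make monic.
Reduced Gröbner basis: {x_1 - \tfrac{5}{4}x_2^{2} + \tfrac{7}{4}x_2 + \tfrac{47}{2}, x_2^{3} - \tfrac{19}{10}x_2^{2} - \tfrac{181}{10}x_2 + 13}.

Since the basis is lex-ordered, x_2^{3} - \tfrac{19}{10}x_2^{2} - \tfrac{181}{10}x_2 + 13 is univariate in x_2. Its roots are {5, -31/20 + sqrt(2001)/20, -sqrt(2001)/20 - 31/20}. Back-substituting each root into the other basis elements fixes the other coordinates.
  x_2 = 5: the earlier basis element becomes x_1 + 1 = 0, giving x_1 = -1 — point (-1, 5).
  x_2 = -31/20 + sqrt(2001)/20: the earlier basis element becomes x_1 + 369/32 + 9*sqrt(2001)/32 = 0, giving x_1 = -9*sqrt(2001)/32 - 369/32 — point (-9*sqrt(2001)/32 - 369/32, -31/20 + sqrt(2001)/20).
  x_2 = -sqrt(2001)/20 - 31/20: the earlier basis element becomes x_1 - 9*sqrt(2001)/32 + 369/32 = 0, giving x_1 = -369/32 + 9*sqrt(2001)/32 — point (-369/32 + 9*sqrt(2001)/32, -sqrt(2001)/20 - 31/20).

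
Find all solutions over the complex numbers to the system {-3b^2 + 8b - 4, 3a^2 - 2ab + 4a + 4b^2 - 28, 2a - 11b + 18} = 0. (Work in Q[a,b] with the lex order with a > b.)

Compute a lex Gröbner basis by Buchberger's algorithm.
f_1 = -3b^2 + 8b - 4, LT = b^2.
f_2 = 3a^2 - 2ab + 4a + 4b^2 - 28, LT = a^2.
f_3 = 2a - 11b + 18, LT = a.

S(f_2,f_3): lcm = a^2. S = 29/6ab - 23/3a + 4/3b^2 - 28/3.
  reduce S modulo (f_1, f_2, f_3):
  remainder -101/9b + 202/9 ≠ 0; add h_4 = -101/9b + 202/9 to the basis.

The other S-polynomials (S(f_1,f_2), S(f_1,f_3), S(f_1,h_4), S(f_2,h_4), S(f_3,h_4)) all reduce to 0 modulo the current basis, so we have a Gröbner basis.
Inter-reduce: drop elements whose leading term is divisible by another's, tail-reduce, and make monic.
Reduced Gröbner basis: {a - 2, b - 2}.

From the last basis element, b - 2 = 0, so b takes values in {2}. Each choice, substituted upward through the basis, yields the corresponding point(s) of the solution set.
  b = 2: the earlier basis element becomes a - 2 = 0, giving a = 2 — point (2, 2).
Zero-dimensionality of the ideal guarantees finitely many solutions over ℂ.

{(2, 2)}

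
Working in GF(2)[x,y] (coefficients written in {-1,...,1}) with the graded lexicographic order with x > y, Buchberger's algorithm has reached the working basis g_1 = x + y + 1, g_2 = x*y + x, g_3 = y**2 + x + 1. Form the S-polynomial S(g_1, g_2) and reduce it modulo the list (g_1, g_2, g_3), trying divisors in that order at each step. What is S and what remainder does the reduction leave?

lcm(LM(g_1), LM(g_2)) = x*y.
S = (lcm/LT(g_1))·g_1 − (lcm/LT(g_2))·g_2 = y**2 + x + y.
Reduce S modulo (g_1, g_2, g_3) in that order:
  leading term y**2: subtract (1)·g_3 from y**2 + x + y → y + 1
  leading term y: no divisor's leading term divides it; move y to the remainder.
  leading term 1: no divisor's leading term divides it; move 1 to the remainder.
The remainder y + 1 is nonzero, so it would be added as the next basis element.
An S-polynomial is built so that the two leading terms cancel; whether anything survives reduction is exactly the Gröbner-basis criterion.

S(g_1, g_2) = y**2 + x + y; remainder on division = y + 1.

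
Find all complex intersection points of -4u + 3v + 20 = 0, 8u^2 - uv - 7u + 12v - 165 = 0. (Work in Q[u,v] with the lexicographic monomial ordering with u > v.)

{(-147/20, -247/15), (5, 0)}

Compute a lex Gröbner basis by Buchberger's algorithm.
f_1 = -4u + 3v + 20, LT = u.
f_2 = 8u^2 - uv - 7u + 12v - 165, LT = u^2.

S(f_1,f_2): lcm = u^2. S = -5/8uv - 33/8u - 3/2v + 165/8.
  reduce S modulo (f_1, f_2):
  remainder -15/32v^2 - 247/32v ≠ 0; add h_3 = -15/32v^2 - 247/32v to the basis.

The other S-polynomials (S(f_1,h_3), S(f_2,h_3)) all reduce to 0 modulo the current basis, so we have a Gröbner basis.
Inter-reduce: drop elements whose leading term is divisible by another's, tail-reduce, and make monic.
Reduced Gröbner basis: {u - 3/4v - 5, v^2 + 247/15v}.

A lex Gröbner basis eliminates variables successively. Here v^2 + 247/15v depends only on v, with roots {-247/15, 0}; lifting each root through the earlier basis elements recovers the full solutions.
  v = -247/15: the earlier basis element becomes u + 147/20 = 0, giving u = -147/20 — point (-147/20, -247/15).
  v = 0: the earlier basis element becomes u - 5 = 0, giving u = 5 — point (5, 0).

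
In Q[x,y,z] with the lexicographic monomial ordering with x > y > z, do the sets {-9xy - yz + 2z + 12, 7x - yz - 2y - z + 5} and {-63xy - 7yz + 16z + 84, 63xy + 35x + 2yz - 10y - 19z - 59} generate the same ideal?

Equality of ideals is decidable: compute both reduced Gröbner bases (unique for the ordering) and check whether they agree.
Buchberger on the first generating set:
f_1 = -9xy - yz + 2z + 12, LT = xy.
f_2 = 7x - yz - 2y - z + 5, LT = x.

S(f_1,f_2): lcm = xy. S = \tfrac{1}{7}y^{2}z + \tfrac{2}{7}y^{2} + \tfrac{16}{63}yz - \tfrac{5}{7}y - \tfrac{2}{9}z - \tfrac{4}{3}.
  leading term y^{2}z: no divisor's leading term divides it; move \tfrac{1}{7}y^{2}z to the remainder.
  leading term y^{2}: no divisor's leading term divides it; move \tfrac{2}{7}y^{2} to the remainder.
  leading term yz: no divisor's leading term divides it; move \tfrac{16}{63}yz to the remainder.
  leading term y: no divisor's leading term divides it; move -\tfrac{5}{7}y to the remainder.
  leading term z: no divisor's leading term divides it; move -\tfrac{2}{9}z to the remainder.
  leading term 1: no divisor's leading term divides it; move -\tfrac{4}{3} to the remainder.
  remainder \tfrac{1}{7}y^{2}z + \tfrac{2}{7}y^{2} + \tfrac{16}{63}yz - \tfrac{5}{7}y - \tfrac{2}{9}z - \tfrac{4}{3} ≠ 0; add g_3 = \tfrac{1}{7}y^{2}z + \tfrac{2}{7}y^{2} + \tfrac{16}{63}yz - \tfrac{5}{7}y - \tfrac{2}{9}z - \tfrac{4}{3} to the basis.

The other S-polynomials (S(f_1,g_3), S(f_2,g_3)) all reduce to 0 modulo the current basis, so we have a Gröbner basis.
Inter-reduce: drop elements whose leading term is divisible by another's, tail-reduce, and make monic.
Reduced Gröbner basis: {x - \tfrac{1}{7}yz - \tfrac{2}{7}y - \tfrac{1}{7}z + \tfrac{5}{7}, y^{2}z + 2y^{2} + \tfrac{16}{9}yz - 5y - \tfrac{14}{9}z - \tfrac{28}{3}}.

Buchberger on the second generating set:
h_1 = -63xy - 7yz + 16z + 84, LT = xy.
h_2 = 63xy + 35x + 2yz - 10y - 19z - 59, LT = xy.

S(h_1,h_2): lcm = xy. S = -\tfrac{5}{9}x + \tfrac{5}{63}yz + \tfrac{10}{63}y + \tfrac{1}{21}z - \tfrac{25}{63}.
  leading term x: no divisor's leading term divides it; move -\tfrac{5}{9}x to the remainder.
  leading term yz: no divisor's leading term divides it; move \tfrac{5}{63}yz to the remainder.
  leading term y: no divisor's leading term divides it; move \tfrac{10}{63}y to the remainder.
  leading term z: no divisor's leading term divides it; move \tfrac{1}{21}z to the remainder.
  leading term 1: no divisor's leading term divides it; move -\tfrac{25}{63} to the remainder.
  remainder -\tfrac{5}{9}x + \tfrac{5}{63}yz + \tfrac{10}{63}y + \tfrac{1}{21}z - \tfrac{25}{63} ≠ 0; add k_3 = -\tfrac{5}{9}x + \tfrac{5}{63}yz + \tfrac{10}{63}y + \tfrac{1}{21}z - \tfrac{25}{63} to the basis.

S(h_1,k_3): lcm = xy. S = \tfrac{1}{7}y^{2}z + \tfrac{2}{7}y^{2} + \tfrac{62}{315}yz - \tfrac{5}{7}y - \tfrac{16}{63}z - \tfrac{4}{3}.
  leading term y^{2}z: no divisor's leading term divides it; move \tfrac{1}{7}y^{2}z to the remainder.
  leading term y^{2}: no divisor's leading term divides it; move \tfrac{2}{7}y^{2} to the remainder.
  leading term yz: no divisor's leading term divides it; move \tfrac{62}{315}yz to the remainder.
  leading term y: no divisor's leading term divides it; move -\tfrac{5}{7}y to the remainder.
  leading term z: no divisor's leading term divides it; move -\tfrac{16}{63}z to the remainder.
  leading term 1: no divisor's leading term divides it; move -\tfrac{4}{3} to the remainder.
  remainder \tfrac{1}{7}y^{2}z + \tfrac{2}{7}y^{2} + \tfrac{62}{315}yz - \tfrac{5}{7}y - \tfrac{16}{63}z - \tfrac{4}{3} ≠ 0; add k_4 = \tfrac{1}{7}y^{2}z + \tfrac{2}{7}y^{2} + \tfrac{62}{315}yz - \tfrac{5}{7}y - \tfrac{16}{63}z - \tfrac{4}{3} to the basis.

The other S-polynomials (S(h_2,k_3), S(h_1,k_4), S(h_2,k_4), S(k_3,k_4)) all reduce to 0 modulo the current basis, so we have a Gröbner basis.
Inter-reduce: drop elements whose leading term is divisible by another's, tail-reduce, and make monic.
Reduced Gröbner basis: {x - \tfrac{1}{7}yz - \tfrac{2}{7}y - \tfrac{3}{35}z + \tfrac{5}{7}, y^{2}z + 2y^{2} + \tfrac{62}{45}yz - 5y - \tfrac{16}{9}z - \tfrac{28}{3}}.

The bases are distinct; the ideals are different.

No, the ideals differ.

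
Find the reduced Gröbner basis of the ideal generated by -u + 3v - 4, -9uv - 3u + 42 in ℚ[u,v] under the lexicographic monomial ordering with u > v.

f_1 = -u + 3v - 4, LT = u.
f_2 = -9uv - 3u + 42, LT = uv.

S(f_1,f_2): lcm = uv. S = -⅓u - 3v² + 4v + 14/3.
  reduce S modulo (f_1, f_2):
  remainder -3v² + 3v + 6 ≠ 0; add g_3 = -3v² + 3v + 6 to the basis.

The other S-polynomials (S(f_1,g_3), S(f_2,g_3)) all reduce to 0 modulo the current basis, so we have a Gröbner basis.
Inter-reduce: drop elements whose leading term is divisible by another's, tail-reduce, and make monic.

G = {u - 3v + 4, v² - v - 2}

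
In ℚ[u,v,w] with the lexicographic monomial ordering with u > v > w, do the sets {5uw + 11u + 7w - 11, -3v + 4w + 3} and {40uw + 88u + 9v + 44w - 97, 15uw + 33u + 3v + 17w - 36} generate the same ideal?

Yes, the ideals are equal.

Since reduced Gröbner bases are canonical representatives of ideals under a given ordering, it suffices to compute and compare them.
Buchberger on the first generating set:
f_1 = 5uw + 11u + 7w - 11, LT = uw.
f_2 = -3v + 4w + 3, LT = v.

The S-polynomials (S(f_1,f_2)) all reduce to 0 modulo the current basis, so we have a Gröbner basis.
Inter-reduce: drop elements whose leading term is divisible by another's, tail-reduce, and make monic.
Reduced Gröbner basis: {uw + 11/5u + 7/5w - 11/5, v - 4/3w - 1}.

Buchberger on the second generating set:
h_1 = 40uw + 88u + 9v + 44w - 97, LT = uw.
h_2 = 15uw + 33u + 3v + 17w - 36, LT = uw.

S(h_1,h_2): lcm = uw. S = 1/40v - 1/30w - 1/40.
  reduce S modulo (h_1, h_2):
  remainder 1/40v - 1/30w - 1/40 ≠ 0; add k_3 = 1/40v - 1/30w - 1/40 to the basis.

The other S-polynomials (S(h_1,k_3), S(h_2,k_3)) all reduce to 0 modulo the current basis, so we have a Gröbner basis.
Inter-reduce: drop elements whose leading term is divisible by another's, tail-reduce, and make monic.
Reduced Gröbner basis: {uw + 11/5u + 7/5w - 11/5, v - 4/3w - 1}.

These coincide, so the ideals are equal.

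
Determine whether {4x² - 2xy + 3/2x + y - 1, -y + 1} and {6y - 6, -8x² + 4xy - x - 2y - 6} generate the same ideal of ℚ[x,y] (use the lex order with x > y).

No, the ideals differ.

For a fixed monomial order, each ideal has a unique reduced Gröbner basis; comparing bases decides equality.
Buchberger on the first generating set:
f_1 = 4x² - 2xy + 3/2x + y - 1, LT = x².
f_2 = -y + 1, LT = y.

The S-polynomials (S(f_1,f_2)) all reduce to 0 modulo the current basis, so we have a Gröbner basis.
Inter-reduce: drop elements whose leading term is divisible by another's, tail-reduce, and make monic.
Reduced Gröbner basis: {x² - ⅛x, y - 1}.

Buchberger on the second generating set:
h_1 = 6y - 6, LT = y.
h_2 = -8x² + 4xy - x - 2y - 6, LT = x².

The S-polynomials (S(h_1,h_2)) all reduce to 0 modulo the current basis, so we have a Gröbner basis.
Inter-reduce: drop elements whose leading term is divisible by another's, tail-reduce, and make monic.
Reduced Gröbner basis: {x² - ⅜x + 1, y - 1}.

The bases are distinct; the ideals are different.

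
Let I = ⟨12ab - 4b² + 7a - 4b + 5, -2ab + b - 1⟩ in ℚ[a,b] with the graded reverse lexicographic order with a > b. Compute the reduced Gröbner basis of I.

f_1 = 12ab - 4b² + 7a - 4b + 5, LT = ab.
f_2 = -2ab + b - 1, LT = ab.

S(f_1,f_2): lcm = ab. S = -⅓b² + 7/12a + ⅙b - 1/12.
  leading term b²: no divisor's leading term divides it; move -⅓b² to the remainder.
  leading term a: no divisor's leading term divides it; move 7/12a to the remainder.
  leading term b: no divisor's leading term divides it; move ⅙b to the remainder.
  leading term 1: no divisor's leading term divides it; move -1/12 to the remainder.
  remainder -⅓b² + 7/12a + ⅙b - 1/12 ≠ 0; add g_3 = -⅓b² + 7/12a + ⅙b - 1/12 to the basis.

S(f_1,g_3): lcm = ab². S = -⅓b³ + 7/4a² + 13/12ab - ⅓b² - ¼a + 5/12b.
  leading term b³: subtract (b)·g_3 from -⅓b³ + 7/4a² + 13/12ab - ⅓b² - ¼a + 5/12b → 7/4a² + ½ab - ½b² - ¼a + ½b
  leading term a²: no divisor's leading term divides it; move 7/4a² to the remainder.
  leading term ab: subtract (1/24)·f_1 from ½ab - ½b² - ¼a + ½b → -⅓b² - 13/24a + ⅔b - 5/24
  leading term b²: subtract (1)·g_3 from -⅓b² - 13/24a + ⅔b - 5/24 → -9/8a + ½b - ⅛
  leading term a: no divisor's leading term divides it; move -9/8a to the remainder.
  leading term b: no divisor's leading term divides it; move ½b to the remainder.
  leading term 1: no divisor's leading term divides it; move -⅛ to the remainder.
  remainder 7/4a² - 9/8a + ½b - ⅛ ≠ 0; add g_4 = 7/4a² - 9/8a + ½b - ⅛ to the basis.

The other S-polynomials (S(f_2,g_3), S(f_1,g_4), S(f_2,g_4), S(g_3,g_4)) all reduce to 0 modulo the current basis, so we have a Gröbner basis.
Inter-reduce: drop elements whose leading term is divisible by another's, tail-reduce, and make monic.

G = {a² - 9/14a + 2/7b - 1/14, ab - ½b + ½, b² - 7/4a - ½b + ¼}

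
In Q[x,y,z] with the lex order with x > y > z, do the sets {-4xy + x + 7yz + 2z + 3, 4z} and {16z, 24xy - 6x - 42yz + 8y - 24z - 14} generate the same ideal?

No, the ideals differ.

Two ideals are equal iff their reduced Gröbner bases coincide (the reduced basis is unique for a fixed ordering).
Buchberger on the first generating set:
f_1 = -4xy + x + 7yz + 2z + 3, LT = xy.
f_2 = 4z, LT = z.

The S-polynomials (S(f_1,f_2)) all reduce to 0 modulo the current basis, so we have a Gröbner basis.
Inter-reduce: drop elements whose leading term is divisible by another's, tail-reduce, and make monic.
Reduced Gröbner basis: {xy - 1/4x - 3/4, z}.

Buchberger on the second generating set:
h_1 = 16z, LT = z.
h_2 = 24xy - 6x - 42yz + 8y - 24z - 14, LT = xy.

The S-polynomials (S(h_1,h_2)) all reduce to 0 modulo the current basis, so we have a Gröbner basis.
Inter-reduce: drop elements whose leading term is divisible by another's, tail-reduce, and make monic.
Reduced Gröbner basis: {xy - 1/4x + 1/3y - 7/12, z}.

These differ, so the ideals are not equal.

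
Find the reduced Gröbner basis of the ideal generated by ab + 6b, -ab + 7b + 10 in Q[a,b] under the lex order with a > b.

G = {a + 6, b + 10/13}

f_1 = ab + 6b, LT = ab.
f_2 = -ab + 7b + 10, LT = ab.

S(f_1,f_2): lcm = ab. S = 13b + 10.
  leading term b: no divisor's leading term divides it; move 13b to the remainder.
  leading term 1: no divisor's leading term divides it; move 10 to the remainder.
  remainder 13b + 10 ≠ 0; add g_3 = 13b + 10 to the basis.

S(f_1,g_3): lcm = ab. S = -10/13a + 6b.
  leading term a: no divisor's leading term divides it; move -10/13a to the remainder.
  leading term b: subtract (6/13)·g_3 from 6b → -60/13
  leading term 1: no divisor's leading term divides it; move -60/13 to the remainder.
  remainder -10/13a - 60/13 ≠ 0; add g_4 = -10/13a - 60/13 to the basis.

S(f_2,g_3): lcm = ab. S = -10/13a - 7b - 10.
  leading term a: subtract (1)·g_4 from -10/13a - 7b - 10 → -7b - 70/13
  leading term b: subtract (-7/13)·g_3 from -7b - 70/13 → 0
  remainder 0.

S(f_1,g_4): lcm = ab. S = 0.
  remainder 0.

S(f_2,g_4): lcm = ab. S = -13b - 10.
  leading term b: subtract (-1)·g_3 from -13b - 10 → 0
  remainder 0.

S(g_3,g_4): leading monomials are coprime, so the S-polynomial reduces to 0 (Buchberger's first criterion).
Every S-polynomial of the final basis reduces to 0, so we have a Gröbner basis.
Inter-reduce: drop elements whose leading term is divisible by another's, tail-reduce, and make monic.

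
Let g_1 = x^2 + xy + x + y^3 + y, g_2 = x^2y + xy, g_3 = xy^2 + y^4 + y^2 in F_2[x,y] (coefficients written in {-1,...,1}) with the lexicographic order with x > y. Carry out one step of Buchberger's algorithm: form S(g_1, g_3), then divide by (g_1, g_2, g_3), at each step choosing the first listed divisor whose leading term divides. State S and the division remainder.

lcm(LM(g_1), LM(g_3)) = x^2y^2.
S = (lcm/LT(g_1))·g_1 − (lcm/LT(g_3))·g_3 = xy^4 + xy^3 + y^5 + y^3.
Reduce S modulo (g_1, g_2, g_3) in that order:
  leading term xy^4: subtract (y^2)·g_3 from xy^4 + xy^3 + y^5 + y^3 → xy^3 + y^6 + y^5 + y^4 + y^3
  leading term xy^3: subtract (y)·g_3 from xy^3 + y^6 + y^5 + y^4 + y^3 → y^6 + y^4
  leading term y^6: no divisor's leading term divides it; move y^6 to the remainder.
  leading term y^4: no divisor's leading term divides it; move y^4 to the remainder.
The remainder y^6 + y^4 is nonzero, so it would be added as the next basis element.

S(g_1, g_3) = xy^4 + xy^3 + y^5 + y^3; remainder on division = y^6 + y^4.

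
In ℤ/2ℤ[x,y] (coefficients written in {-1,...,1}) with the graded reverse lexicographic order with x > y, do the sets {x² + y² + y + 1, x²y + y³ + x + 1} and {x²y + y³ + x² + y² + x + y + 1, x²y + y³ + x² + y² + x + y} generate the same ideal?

No, the ideals differ.

Equality of ideals is decidable: compute both reduced Gröbner bases (unique for the ordering) and check whether they agree.
Buchberger on the first generating set:
f_1 = x² + y² + y + 1, LT = x².
f_2 = x²y + y³ + x + 1, LT = x²y.

S(f_1,f_2): lcm = x²y. S = y² + x + y + 1.
  reduce S modulo (f_1, f_2):
  remainder y² + x + y + 1 ≠ 0; add g_3 = y² + x + y + 1 to the basis.

The other S-polynomials (S(f_1,g_3), S(f_2,g_3)) all reduce to 0 modulo the current basis, so we have a Gröbner basis.
Inter-reduce: drop elements whose leading term is divisible by another's, tail-reduce, and make monic.
Reduced Gröbner basis: {x² + x, y² + x + y + 1}.

Buchberger on the second generating set:
h_1 = x²y + y³ + x² + y² + x + y + 1, LT = x²y.
h_2 = x²y + y³ + x² + y² + x + y, LT = x²y.

S(h_1,h_2): lcm = x²y. S = 1.
  reduce S modulo (h_1, h_2):
  remainder 1 ≠ 0; add k_3 = 1 to the basis.

The other S-polynomials (S(h_1,k_3), S(h_2,k_3)) all reduce to 0 modulo the current basis, so we have a Gröbner basis.
Inter-reduce: drop elements whose leading term is divisible by another's, tail-reduce, and make monic.
Reduced Gröbner basis: {1}.

These differ, so the ideals are not equal.
The same test decides containment: I ⊆ J iff every generator of I reduces to 0 modulo a Gröbner basis of J.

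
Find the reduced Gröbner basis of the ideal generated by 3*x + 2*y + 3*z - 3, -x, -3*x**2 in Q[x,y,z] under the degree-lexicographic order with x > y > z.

G = {x, y + 3/2*z - 3/2}

The reduced Gröbner basis is the canonical form of the ideal for this ordering.

f_1 = 3*x + 2*y + 3*z - 3, LT = x.
f_2 = -x, LT = x.
f_3 = -3*x**2, LT = x**2.

S(f_1,f_2): lcm = x. S = 2/3*y + z - 1.
  leading term y: no divisor's leading term divides it; move 2/3*y to the remainder.
  leading term z: no divisor's leading term divides it; move z to the remainder.
  leading term 1: no divisor's leading term divides it; move -1 to the remainder.
  remainder 2/3*y + z - 1 ≠ 0; add g_4 = 2/3*y + z - 1 to the basis.

The other S-polynomials (S(f_1,f_3), S(f_2,f_3), S(f_1,g_4), S(f_2,g_4), S(f_3,g_4)) all reduce to 0 modulo the current basis, so we have a Gröbner basis.
Inter-reduce: drop elements whose leading term is divisible by another's, tail-reduce, and make monic.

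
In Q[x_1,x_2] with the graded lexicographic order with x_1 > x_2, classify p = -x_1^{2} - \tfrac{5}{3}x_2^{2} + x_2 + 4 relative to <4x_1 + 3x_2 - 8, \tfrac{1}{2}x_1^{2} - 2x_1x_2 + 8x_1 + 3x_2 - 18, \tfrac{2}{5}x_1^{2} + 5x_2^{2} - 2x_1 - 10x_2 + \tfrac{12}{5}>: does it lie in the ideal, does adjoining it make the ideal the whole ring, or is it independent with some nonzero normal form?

-x_1^{2} - \tfrac{5}{3}x_2^{2} + x_2 + 4 lies in I (it reduces to 0).

First compute the reduced Gröbner basis of I by Buchberger's algorithm.
f_1 = 4x_1 + 3x_2 - 8, LT = x_1.
f_2 = \tfrac{1}{2}x_1^{2} - 2x_1x_2 + 8x_1 + 3x_2 - 18, LT = x_1^{2}.
f_3 = \tfrac{2}{5}x_1^{2} + 5x_2^{2} - 2x_1 - 10x_2 + \tfrac{12}{5}, LT = x_1^{2}.

S(f_1,f_2): lcm = x_1^{2}. S = \tfrac{19}{4}x_1x_2 - 18x_1 - 6x_2 + 36.
  leading term x_1x_2: subtract (\tfrac{19}{16}x_2)·f_1 from \tfrac{19}{4}x_1x_2 - 18x_1 - 6x_2 + 36 → -\tfrac{57}{16}x_2^{2} - 18x_1 + \tfrac{7}{2}x_2 + 36
  leading term x_2^{2}: no divisor's leading term divides it; move -\tfrac{57}{16}x_2^{2} to the remainder.
  leading term x_1: subtract (-\tfrac{9}{2})·f_1 from -18x_1 + \tfrac{7}{2}x_2 + 36 → 17x_2
  leading term x_2: no divisor's leading term divides it; move 17x_2 to the remainder.
  remainder -\tfrac{57}{16}x_2^{2} + 17x_2 ≠ 0; add h_4 = -\tfrac{57}{16}x_2^{2} + 17x_2 to the basis.

S(f_1,f_3): lcm = x_1^{2}. S = \tfrac{3}{4}x_1x_2 - \tfrac{25}{2}x_2^{2} + 3x_1 + 25x_2 - 6.
  leading term x_1x_2: subtract (\tfrac{3}{16}x_2)·f_1 from \tfrac{3}{4}x_1x_2 - \tfrac{25}{2}x_2^{2} + 3x_1 + 25x_2 - 6 → -\tfrac{209}{16}x_2^{2} + 3x_1 + \tfrac{53}{2}x_2 - 6
  leading term x_2^{2}: subtract (\tfrac{11}{3})·h_4 from -\tfrac{209}{16}x_2^{2} + 3x_1 + \tfrac{53}{2}x_2 - 6 → 3x_1 - \tfrac{215}{6}x_2 - 6
  leading term x_1: subtract (\tfrac{3}{4})·f_1 from 3x_1 - \tfrac{215}{6}x_2 - 6 → -\tfrac{457}{12}x_2
  leading term x_2: no divisor's leading term divides it; move -\tfrac{457}{12}x_2 to the remainder.
  remainder -\tfrac{457}{12}x_2 ≠ 0; add h_5 = -\tfrac{457}{12}x_2 to the basis.

S(f_2,f_3): lcm = x_1^{2}. S = -4x_1x_2 - \tfrac{25}{2}x_2^{2} + 21x_1 + 31x_2 - 42.
  leading term x_1x_2: subtract (-x_2)·f_1 from -4x_1x_2 - \tfrac{25}{2}x_2^{2} + 21x_1 + 31x_2 - 42 → -\tfrac{19}{2}x_2^{2} + 21x_1 + 23x_2 - 42
  leading term x_2^{2}: subtract (\tfrac{8}{3})·h_4 from -\tfrac{19}{2}x_2^{2} + 21x_1 + 23x_2 - 42 → 21x_1 - \tfrac{67}{3}x_2 - 42
  leading term x_1: subtract (\tfrac{21}{4})·f_1 from 21x_1 - \tfrac{67}{3}x_2 - 42 → -\tfrac{457}{12}x_2
  leading term x_2: subtract (1)·h_5 from -\tfrac{457}{12}x_2 → 0
  remainder 0.

S(f_1,h_4): leading monomials are coprime, so the S-polynomial reduces to 0 (Buchberger's first criterion).
S(f_2,h_4): leading monomials are coprime, so the S-polynomial reduces to 0 (Buchberger's first criterion).
S(f_3,h_4): leading monomials are coprime, so the S-polynomial reduces to 0 (Buchberger's first criterion).
S(f_1,h_5): leading monomials are coprime, so the S-polynomial reduces to 0 (Buchberger's first criterion).
S(f_2,h_5): leading monomials are coprime, so the S-polynomial reduces to 0 (Buchberger's first criterion).
S(f_3,h_5): leading monomials are coprime, so the S-polynomial reduces to 0 (Buchberger's first criterion).
S(h_4,h_5): lcm = x_2^{2}. S = -\tfrac{272}{57}x_2.
  leading term x_2: subtract (\tfrac{1088}{8683})·h_5 from -\tfrac{272}{57}x_2 → 0
  remainder 0.

Every S-polynomial of the final basis reduces to 0, so we have a Gröbner basis.
Inter-reduce: drop elements whose leading term is divisible by another's, tail-reduce, and make monic.
Reduced Gröbner basis: {x_1 - 2, x_2}.
Label its elements g_1 = x_1 - 2, g_2 = x_2.

Reduce p = -x_1^{2} - \tfrac{5}{3}x_2^{2} + x_2 + 4 modulo G:
  leading term x_1^{2}: subtract (-x_1)·g_1 from -x_1^{2} - \tfrac{5}{3}x_2^{2} + x_2 + 4 → -\tfrac{5}{3}x_2^{2} - 2x_1 + x_2 + 4
  leading term x_2^{2}: subtract (-\tfrac{5}{3}x_2)·g_2 from -\tfrac{5}{3}x_2^{2} - 2x_1 + x_2 + 4 → -2x_1 + x_2 + 4
  leading term x_1: subtract (-2)·g_1 from -2x_1 + x_2 + 4 → x_2
  leading term x_2: subtract (1)·g_2 from x_2 → 0
  normal form = 0.
Since the normal form is 0, p ∈ I.

Ideal membership is decidable via reduction modulo a Gröbner basis.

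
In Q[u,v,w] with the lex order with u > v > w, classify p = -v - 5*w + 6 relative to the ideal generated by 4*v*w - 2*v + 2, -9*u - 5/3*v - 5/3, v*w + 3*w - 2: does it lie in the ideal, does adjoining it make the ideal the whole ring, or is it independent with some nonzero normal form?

First compute the reduced Gröbner basis of I by Buchberger's algorithm.
f_1 = 4*v*w - 2*v + 2, LT = v*w.
f_2 = -9*u - 5/3*v - 5/3, LT = u.
f_3 = v*w + 3*w - 2, LT = v*w.

S(f_1,f_3): lcm = v*w. S = -1/2*v - 3*w + 5/2.
  leading term v: no divisor's leading term divides it; move -1/2*v to the remainder.
  leading term w: no divisor's leading term divides it; move -3*w to the remainder.
  leading term 1: no divisor's leading term divides it; move 5/2 to the remainder.
  remainder -1/2*v - 3*w + 5/2 ≠ 0; add h_4 = -1/2*v - 3*w + 5/2 to the basis.

S(f_1,h_4): lcm = v*w. S = -1/2*v - 6*w**2 + 5*w + 1/2.
  leading term v: subtract (1)·h_4 from -1/2*v - 6*w**2 + 5*w + 1/2 → -6*w**2 + 8*w - 2
  leading term w**2: no divisor's leading term divides it; move -6*w**2 to the remainder.
  leading term w: no divisor's leading term divides it; move 8*w to the remainder.
  leading term 1: no divisor's leading term divides it; move -2 to the remainder.
  remainder -6*w**2 + 8*w - 2 ≠ 0; add h_5 = -6*w**2 + 8*w - 2 to the basis.

The other S-polynomials (S(f_1,f_2), S(f_2,f_3), S(f_2,h_4), S(f_3,h_4), S(f_1,h_5), S(f_2,h_5), S(f_3,h_5), S(h_4,h_5)) all reduce to 0 modulo the current basis, so we have a Gröbner basis.
Inter-reduce: drop elements whose leading term is divisible by another's, tail-reduce, and make monic.
Reduced Gröbner basis: {u - 10/9*w + 10/9, v + 6*w - 5, w**2 - 4/3*w + 1/3}.
Label its elements g_1 = u - 10/9*w + 10/9, g_2 = v + 6*w - 5, g_3 = w**2 - 4/3*w + 1/3.

Reduce p = -v - 5*w + 6 modulo G:
  leading term v: subtract (-1)·g_2 from -v - 5*w + 6 → w + 1
  leading term w: no divisor's leading term divides it; move w to the remainder.
  leading term 1: no divisor's leading term divides it; move 1 to the remainder.
  normal form = w + 1.
The normal form is nonzero, so p ∉ I. Since p minus its normal form lies in I, I + (p) = I + (r) where r = w + 1; decide whether this ideal is the whole ring.
Run Buchberger on G together with r (pairs among the g_i already reduce to 0 since G is a Gröbner basis):
g_1 = u - 10/9*w + 10/9, LT = u.
g_2 = v + 6*w - 5, LT = v.
g_3 = w**2 - 4/3*w + 1/3, LT = w**2.
r = w + 1, LT = w.

S(g_3,r): lcm = w**2. S = -7/3*w + 1/3.
  leading term w: subtract (-7/3)·r from -7/3*w + 1/3 → 8/3
  leading term 1: no divisor's leading term divides it; move 8/3 to the remainder.
  remainder 8/3 ≠ 0; add m_5 = 8/3 to the basis.

The other S-polynomials (S(g_1,g_2), S(g_1,g_3), S(g_1,r), S(g_2,g_3), S(g_2,r), S(g_1,m_5), S(g_2,m_5), S(g_3,m_5), S(r,m_5)) all reduce to 0 modulo the current basis, so we have a Gröbner basis.
Inter-reduce: drop elements whose leading term is divisible by another's, tail-reduce, and make monic.
Reduced Gröbner basis: {1}.
The reduced Gröbner basis of I + (p) is {1}: the ideal is the whole ring, so the enlarged system has no common solution — adjoining p is inconsistent.

Ideal membership is decidable via reduction modulo a Gröbner basis.

Adjoining -v - 5*w + 6 makes the ideal the whole ring: the system is inconsistent.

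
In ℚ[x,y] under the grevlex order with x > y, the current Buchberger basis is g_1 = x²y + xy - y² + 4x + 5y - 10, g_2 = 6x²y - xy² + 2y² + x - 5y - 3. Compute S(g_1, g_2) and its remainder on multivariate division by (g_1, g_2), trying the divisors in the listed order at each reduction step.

lcm(LM(g_1), LM(g_2)) = x²y.
S = (lcm/LT(g_1))·g_1 − (lcm/LT(g_2))·g_2 = ⅙xy² + xy - 4/3y² + 23/6x + 35/6y - 19/2.
Reduce S modulo (g_1, g_2) in that order:
  leading term xy²: no divisor's leading term divides it; move ⅙xy² to the remainder.
  leading term xy: no divisor's leading term divides it; move xy to the remainder.
  leading term y²: no divisor's leading term divides it; move -4/3y² to the remainder.
  leading term x: no divisor's leading term divides it; move 23/6x to the remainder.
  leading term y: no divisor's leading term divides it; move 35/6y to the remainder.
  leading term 1: no divisor's leading term divides it; move -19/2 to the remainder.
The remainder ⅙xy² + xy - 4/3y² + 23/6x + 35/6y - 19/2 is nonzero, so it would be added as the next basis element.

S(g_1, g_2) = ⅙xy² + xy - 4/3y² + 23/6x + 35/6y - 19/2; remainder on division = ⅙xy² + xy - 4/3y² + 23/6x + 35/6y - 19/2.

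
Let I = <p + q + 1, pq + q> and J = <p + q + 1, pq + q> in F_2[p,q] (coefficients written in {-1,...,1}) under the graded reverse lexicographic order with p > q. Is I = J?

Yes, the ideals are equal.

Equality of ideals is decidable: compute both reduced Gröbner bases (unique for the ordering) and check whether they agree.
Buchberger on the first generating set:
f_1 = p + q + 1, LT = p.
f_2 = pq + q, LT = pq.

S(f_1,f_2): lcm = pq. S = q^{2}.
  leading term q^{2}: no divisor's leading term divides it; move q^{2} to the remainder.
  remainder q^{2} ≠ 0; add g_3 = q^{2} to the basis.

The other S-polynomials (S(f_1,g_3), S(f_2,g_3)) all reduce to 0 modulo the current basis, so we have a Gröbner basis.
Inter-reduce: drop elements whose leading term is divisible by another's, tail-reduce, and make monic.
Reduced Gröbner basis: {q^{2}, p + q + 1}.

Buchberger on the second generating set:
h_1 = p + q + 1, LT = p.
h_2 = pq + q, LT = pq.

S(h_1,h_2): lcm = pq. S = q^{2}.
  leading term q^{2}: no divisor's leading term divides it; move q^{2} to the remainder.
  remainder q^{2} ≠ 0; add k_3 = q^{2} to the basis.

The other S-polynomials (S(h_1,k_3), S(h_2,k_3)) all reduce to 0 modulo the current basis, so we have a Gröbner basis.
Inter-reduce: drop elements whose leading term is divisible by another's, tail-reduce, and make monic.
Reduced Gröbner basis: {q^{2}, p + q + 1}.

The two bases agree; hence the ideals are identical.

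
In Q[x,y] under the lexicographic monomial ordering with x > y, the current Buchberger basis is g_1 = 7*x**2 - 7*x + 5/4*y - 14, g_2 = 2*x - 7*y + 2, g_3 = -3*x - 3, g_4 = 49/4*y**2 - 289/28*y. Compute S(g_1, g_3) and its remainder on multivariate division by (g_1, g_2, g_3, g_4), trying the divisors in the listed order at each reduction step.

lcm(LM(g_1), LM(g_3)) = x**2.
S = (lcm/LT(g_1))·g_1 − (lcm/LT(g_3))·g_3 = -2*x + 5/28*y - 2.
Reduce S modulo (g_1, g_2, g_3, g_4) in that order:
  leading term x: subtract (-1)·g_2 from -2*x + 5/28*y - 2 → -191/28*y
  leading term y: no divisor's leading term divides it; move -191/28*y to the remainder.
The remainder -191/28*y is nonzero, so it would be added as the next basis element.

S(g_1, g_3) = -2*x + 5/28*y - 2; remainder on division = -191/28*y.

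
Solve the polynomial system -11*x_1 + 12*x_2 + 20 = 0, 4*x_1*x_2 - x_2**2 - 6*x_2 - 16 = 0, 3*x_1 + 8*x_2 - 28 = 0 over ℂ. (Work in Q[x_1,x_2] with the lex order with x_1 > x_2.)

{(4, 2)}

Compute a lex Gröbner basis by Buchberger's algorithm.
f_1 = -11*x_1 + 12*x_2 + 20, LT = x_1.
f_2 = 4*x_1*x_2 - x_2**2 - 6*x_2 - 16, LT = x_1*x_2.
f_3 = 3*x_1 + 8*x_2 - 28, LT = x_1.

S(f_1,f_2): lcm = x_1*x_2. S = -37/44*x_2**2 - 7/22*x_2 + 4.
  leading term x_2**2: no divisor's leading term divides it; move -37/44*x_2**2 to the remainder.
  leading term x_2: no divisor's leading term divides it; move -7/22*x_2 to the remainder.
  leading term 1: no divisor's leading term divides it; move 4 to the remainder.
  remainder -37/44*x_2**2 - 7/22*x_2 + 4 ≠ 0; add h_4 = -37/44*x_2**2 - 7/22*x_2 + 4 to the basis.

S(f_1,f_3): lcm = x_1. S = -124/33*x_2 + 248/33.
  leading term x_2: no divisor's leading term divides it; move -124/33*x_2 to the remainder.
  leading term 1: no divisor's leading term divides it; move 248/33 to the remainder.
  remainder -124/33*x_2 + 248/33 ≠ 0; add h_5 = -124/33*x_2 + 248/33 to the basis.

The other S-polynomials (S(f_2,f_3), S(f_1,h_4), S(f_2,h_4), S(f_3,h_4), S(f_1,h_5), S(f_2,h_5), S(f_3,h_5), S(h_4,h_5)) all reduce to 0 modulo the current basis, so we have a Gröbner basis.
Inter-reduce: drop elements whose leading term is divisible by another's, tail-reduce, and make monic.
Reduced Gröbner basis: {x_1 - 4, x_2 - 2}.

A lex Gröbner basis eliminates variables successively. Here x_2 - 2 depends only on x_2, with roots {2}; lifting each root through the earlier basis elements recovers the full solutions.
  x_2 = 2: the earlier basis element becomes x_1 - 4 = 0, giving x_1 = 4 — point (4, 2).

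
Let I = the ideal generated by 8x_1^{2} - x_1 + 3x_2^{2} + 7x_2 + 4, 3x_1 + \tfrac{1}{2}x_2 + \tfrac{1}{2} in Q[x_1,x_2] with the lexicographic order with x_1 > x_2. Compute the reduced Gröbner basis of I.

This is the nonlinear analogue of row-reducing a linear system.

f_1 = 8x_1^{2} - x_1 + 3x_2^{2} + 7x_2 + 4, LT = x_1^{2}.
f_2 = 3x_1 + \tfrac{1}{2}x_2 + \tfrac{1}{2}, LT = x_1.

S(f_1,f_2): lcm = x_1^{2}. S = -\tfrac{1}{6}x_1x_2 - \tfrac{7}{24}x_1 + \tfrac{3}{8}x_2^{2} + \tfrac{7}{8}x_2 + \tfrac{1}{2}.
  leading term x_1x_2: subtract (-\tfrac{1}{18}x_2)·f_2 from -\tfrac{1}{6}x_1x_2 - \tfrac{7}{24}x_1 + \tfrac{3}{8}x_2^{2} + \tfrac{7}{8}x_2 + \tfrac{1}{2} → -\tfrac{7}{24}x_1 + \tfrac{29}{72}x_2^{2} + \tfrac{65}{72}x_2 + \tfrac{1}{2}
  leading term x_1: subtract (-\tfrac{7}{72})·f_2 from -\tfrac{7}{24}x_1 + \tfrac{29}{72}x_2^{2} + \tfrac{65}{72}x_2 + \tfrac{1}{2} → \tfrac{29}{72}x_2^{2} + \tfrac{137}{144}x_2 + \tfrac{79}{144}
  leading term x_2^{2}: no divisor's leading term divides it; move \tfrac{29}{72}x_2^{2} to the remainder.
  leading term x_2: no divisor's leading term divides it; move \tfrac{137}{144}x_2 to the remainder.
  leading term 1: no divisor's leading term divides it; move \tfrac{79}{144} to the remainder.
  remainder \tfrac{29}{72}x_2^{2} + \tfrac{137}{144}x_2 + \tfrac{79}{144} ≠ 0; add g_3 = \tfrac{29}{72}x_2^{2} + \tfrac{137}{144}x_2 + \tfrac{79}{144} to the basis.

The other S-polynomials (S(f_1,g_3), S(f_2,g_3)) all reduce to 0 modulo the current basis, so we have a Gröbner basis.
Inter-reduce: drop elements whose leading term is divisible by another's, tail-reduce, and make monic.

G = {x_1 + \tfrac{1}{6}x_2 + \tfrac{1}{6}, x_2^{2} + \tfrac{137}{58}x_2 + \tfrac{79}{58}}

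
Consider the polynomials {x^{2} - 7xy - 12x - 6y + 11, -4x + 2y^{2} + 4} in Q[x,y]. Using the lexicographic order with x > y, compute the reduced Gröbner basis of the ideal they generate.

G = {x - \tfrac{1}{2}y^{2} - 1, y^{4} - 14y^{3} - 20y^{2} - 52y}

f_1 = x^{2} - 7xy - 12x - 6y + 11, LT = x^{2}.
f_2 = -4x + 2y^{2} + 4, LT = x.

S(f_1,f_2): lcm = x^{2}. S = \tfrac{1}{2}xy^{2} - 7xy - 11x - 6y + 11.
  leading term xy^{2}: subtract (-\tfrac{1}{8}y^{2})·f_2 from \tfrac{1}{2}xy^{2} - 7xy - 11x - 6y + 11 → -7xy - 11x + \tfrac{1}{4}y^{4} + \tfrac{1}{2}y^{2} - 6y + 11
  leading term xy: subtract (\tfrac{7}{4}y)·f_2 from -7xy - 11x + \tfrac{1}{4}y^{4} + \tfrac{1}{2}y^{2} - 6y + 11 → -11x + \tfrac{1}{4}y^{4} - \tfrac{7}{2}y^{3} + \tfrac{1}{2}y^{2} - 13y + 11
  leading term x: subtract (\tfrac{11}{4})·f_2 from -11x + \tfrac{1}{4}y^{4} - \tfrac{7}{2}y^{3} + \tfrac{1}{2}y^{2} - 13y + 11 → \tfrac{1}{4}y^{4} - \tfrac{7}{2}y^{3} - 5y^{2} - 13y
  leading term y^{4}: no divisor's leading term divides it; move \tfrac{1}{4}y^{4} to the remainder.
  leading term y^{3}: no divisor's leading term divides it; move -\tfrac{7}{2}y^{3} to the remainder.
  leading term y^{2}: no divisor's leading term divides it; move -5y^{2} to the remainder.
  leading term y: no divisor's leading term divides it; move -13y to the remainder.
  remainder \tfrac{1}{4}y^{4} - \tfrac{7}{2}y^{3} - 5y^{2} - 13y ≠ 0; add g_3 = \tfrac{1}{4}y^{4} - \tfrac{7}{2}y^{3} - 5y^{2} - 13y to the basis.

The other S-polynomials (S(f_1,g_3), S(f_2,g_3)) all reduce to 0 modulo the current basis, so we have a Gröbner basis.
Inter-reduce: drop elements whose leading term is divisible by another's, tail-reduce, and make monic.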